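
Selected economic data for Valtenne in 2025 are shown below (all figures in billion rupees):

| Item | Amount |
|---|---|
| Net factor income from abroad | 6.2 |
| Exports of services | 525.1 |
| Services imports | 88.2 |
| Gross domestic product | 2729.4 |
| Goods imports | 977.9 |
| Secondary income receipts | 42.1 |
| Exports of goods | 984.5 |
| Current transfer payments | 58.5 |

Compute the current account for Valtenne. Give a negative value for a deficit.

Goods balance = 984.5 - 977.9 = 6.6
Services balance = 525.1 - 88.2 = 436.9
Trade balance (goods + services) = 6.6 + 436.9 = 443.5
Net primary income = 6.2
Net secondary income = 42.1 - 58.5 = -16.4
Current account = 443.5 + 6.2 + (-16.4) = 433.3

433.3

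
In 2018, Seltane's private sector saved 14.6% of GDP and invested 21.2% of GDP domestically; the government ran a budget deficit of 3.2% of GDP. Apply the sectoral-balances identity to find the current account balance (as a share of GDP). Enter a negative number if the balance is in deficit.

-9.8

By the sectoral-balances identity, CA = (S_private - I) + (T - G).
Private balance = 14.6 - 21.2 = -6.6
Government balance (T - G) = -3.2
CA = -6.6 + (-3.2) = -9.8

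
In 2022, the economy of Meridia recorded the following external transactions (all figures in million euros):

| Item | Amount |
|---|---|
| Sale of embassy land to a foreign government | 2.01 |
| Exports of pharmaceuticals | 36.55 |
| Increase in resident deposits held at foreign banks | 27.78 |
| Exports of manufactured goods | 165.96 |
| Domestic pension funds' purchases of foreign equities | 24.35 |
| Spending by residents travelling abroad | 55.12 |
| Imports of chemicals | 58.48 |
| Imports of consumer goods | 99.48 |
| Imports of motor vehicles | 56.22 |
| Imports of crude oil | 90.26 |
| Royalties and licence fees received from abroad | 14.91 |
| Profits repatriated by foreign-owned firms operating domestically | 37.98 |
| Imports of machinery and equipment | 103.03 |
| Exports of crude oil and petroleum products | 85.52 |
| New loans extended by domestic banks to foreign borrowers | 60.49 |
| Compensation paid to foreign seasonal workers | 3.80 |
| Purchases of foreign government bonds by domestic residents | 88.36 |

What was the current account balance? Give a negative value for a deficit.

Goods: -58.48 + 85.52 - 90.26 - 103.03 + 36.55 - 56.22 - 99.48 + 165.96 = -119.44
Services: -55.12 + 14.91 = -40.21
Primary income: -3.80 - 37.98 = -41.78
Current account = (-119.44) + (-40.21) + (-41.78) = -201.43
(Excluded from the current account — capital account: sale of embassy land to a foreign government 2.01; financial account: increase in resident deposits held at foreign banks 27.78, domestic pension funds' purchases of foreign equities 24.35, new loans extended by domestic banks to foreign borrowers 60.49, purchases of foreign government bonds by domestic residents 88.36.)

-201.43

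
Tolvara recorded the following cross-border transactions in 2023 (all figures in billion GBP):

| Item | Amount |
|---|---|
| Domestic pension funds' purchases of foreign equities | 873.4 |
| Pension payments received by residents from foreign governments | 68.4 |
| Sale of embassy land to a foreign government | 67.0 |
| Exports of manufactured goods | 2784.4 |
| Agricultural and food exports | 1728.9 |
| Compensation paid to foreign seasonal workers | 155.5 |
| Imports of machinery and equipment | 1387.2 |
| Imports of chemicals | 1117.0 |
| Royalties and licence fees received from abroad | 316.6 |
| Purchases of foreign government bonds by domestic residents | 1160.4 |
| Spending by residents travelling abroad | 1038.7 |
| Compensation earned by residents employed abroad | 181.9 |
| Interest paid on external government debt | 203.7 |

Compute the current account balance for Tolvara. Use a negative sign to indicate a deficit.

Goods: -1117.0 + 2784.4 + 1728.9 - 1387.2 = 2009.1
Services: 316.6 - 1038.7 = -722.1
Primary income: 181.9 - 203.7 - 155.5 = -177.3
Secondary income: 68.4
Current account = 2009.1 + (-722.1) + (-177.3) + 68.4 = 1178.1
(Excluded from the current account — financial account: domestic pension funds' purchases of foreign equities 873.4, purchases of foreign government bonds by domestic residents 1160.4; capital account: sale of embassy land to a foreign government 67.0.)

1178.1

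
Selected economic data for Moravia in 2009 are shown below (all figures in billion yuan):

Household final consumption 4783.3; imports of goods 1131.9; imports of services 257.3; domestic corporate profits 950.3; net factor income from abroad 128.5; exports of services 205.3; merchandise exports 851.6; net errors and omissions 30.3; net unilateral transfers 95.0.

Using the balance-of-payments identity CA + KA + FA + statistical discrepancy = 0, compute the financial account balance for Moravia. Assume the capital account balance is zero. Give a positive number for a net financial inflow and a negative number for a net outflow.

Goods balance = 851.6 - 1131.9 = -280.3
Services balance = 205.3 - 257.3 = -52.0
Trade balance (goods + services) = -280.3 + (-52.0) = -332.3
Net primary income = 128.5
Net secondary income = 95.0
Current account = -332.3 + 128.5 + 95.0 = -108.8
Financial account = -(-108.8 + 30.3) = 78.5

78.5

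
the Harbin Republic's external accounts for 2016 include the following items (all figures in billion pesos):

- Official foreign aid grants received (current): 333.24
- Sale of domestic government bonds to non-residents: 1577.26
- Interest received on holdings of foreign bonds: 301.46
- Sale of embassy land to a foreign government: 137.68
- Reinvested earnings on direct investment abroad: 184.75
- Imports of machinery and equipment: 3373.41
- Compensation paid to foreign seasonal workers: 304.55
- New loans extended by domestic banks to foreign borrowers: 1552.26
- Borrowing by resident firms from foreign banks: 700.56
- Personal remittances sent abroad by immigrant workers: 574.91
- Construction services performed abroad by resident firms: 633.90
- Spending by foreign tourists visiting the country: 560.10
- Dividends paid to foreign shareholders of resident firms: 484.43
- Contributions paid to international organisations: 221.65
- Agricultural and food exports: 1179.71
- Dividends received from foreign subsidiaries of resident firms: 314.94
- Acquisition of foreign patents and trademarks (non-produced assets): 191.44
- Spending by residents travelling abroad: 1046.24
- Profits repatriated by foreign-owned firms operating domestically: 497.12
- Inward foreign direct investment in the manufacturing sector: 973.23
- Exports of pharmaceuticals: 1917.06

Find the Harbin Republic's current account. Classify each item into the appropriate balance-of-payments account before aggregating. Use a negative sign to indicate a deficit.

Goods: -3373.41 + 1179.71 + 1917.06 = -276.64
Services: -1046.24 + 560.10 + 633.90 = 147.76
Primary income: 314.94 - 484.43 - 497.12 - 304.55 + 301.46 + 184.75 = -484.95
Secondary income: -221.65 + 333.24 - 574.91 = -463.32
Current account = (-276.64) + 147.76 + (-484.95) + (-463.32) = -1077.15
(Excluded from the current account — financial account: sale of domestic government bonds to non-residents 1577.26, new loans extended by domestic banks to foreign borrowers 1552.26, borrowing by resident firms from foreign banks 700.56, inward foreign direct investment in the manufacturing sector 973.23; capital account: sale of embassy land to a foreign government 137.68, acquisition of foreign patents and trademarks (non-produced assets) 191.44.)

-1077.15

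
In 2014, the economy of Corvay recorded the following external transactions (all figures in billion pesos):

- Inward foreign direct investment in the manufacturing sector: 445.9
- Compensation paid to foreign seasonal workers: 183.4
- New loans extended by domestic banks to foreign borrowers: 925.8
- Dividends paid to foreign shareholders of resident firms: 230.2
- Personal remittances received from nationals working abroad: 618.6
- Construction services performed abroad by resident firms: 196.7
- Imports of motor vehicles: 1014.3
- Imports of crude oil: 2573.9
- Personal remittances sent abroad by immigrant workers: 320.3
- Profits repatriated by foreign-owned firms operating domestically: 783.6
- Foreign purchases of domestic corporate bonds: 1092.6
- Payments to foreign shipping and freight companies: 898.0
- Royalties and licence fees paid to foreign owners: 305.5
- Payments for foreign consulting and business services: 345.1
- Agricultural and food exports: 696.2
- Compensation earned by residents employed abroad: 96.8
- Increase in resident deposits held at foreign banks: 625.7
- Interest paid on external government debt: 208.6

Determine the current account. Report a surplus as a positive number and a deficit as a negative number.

-5254.6

Goods: -2573.9 + 696.2 - 1014.3 = -2892.0
Services: -345.1 - 898.0 - 305.5 + 196.7 = -1351.9
Primary income: -230.2 - 183.4 + 96.8 - 783.6 - 208.6 = -1309.0
Secondary income: -320.3 + 618.6 = 298.3
Current account = (-2892.0) + (-1351.9) + (-1309.0) + 298.3 = -5254.6
(Excluded from the current account — financial account: inward foreign direct investment in the manufacturing sector 445.9, new loans extended by domestic banks to foreign borrowers 925.8, foreign purchases of domestic corporate bonds 1092.6, increase in resident deposits held at foreign banks 625.7.)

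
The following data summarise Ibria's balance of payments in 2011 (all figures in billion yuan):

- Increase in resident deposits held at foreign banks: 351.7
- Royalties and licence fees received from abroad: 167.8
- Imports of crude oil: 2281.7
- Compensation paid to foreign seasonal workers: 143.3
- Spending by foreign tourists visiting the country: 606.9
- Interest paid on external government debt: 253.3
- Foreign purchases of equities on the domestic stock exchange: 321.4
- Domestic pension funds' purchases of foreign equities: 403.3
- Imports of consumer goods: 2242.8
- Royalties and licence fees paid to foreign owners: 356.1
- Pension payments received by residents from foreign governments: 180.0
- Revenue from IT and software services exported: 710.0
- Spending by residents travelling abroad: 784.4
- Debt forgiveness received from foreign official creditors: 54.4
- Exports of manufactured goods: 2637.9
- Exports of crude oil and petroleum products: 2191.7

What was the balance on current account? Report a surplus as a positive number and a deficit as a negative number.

432.7

Goods: -2242.8 + 2637.9 - 2281.7 + 2191.7 = 305.1
Services: -784.4 + 710.0 + 606.9 + 167.8 - 356.1 = 344.2
Primary income: -253.3 - 143.3 = -396.6
Secondary income: 180.0
Current account = 305.1 + 344.2 + (-396.6) + 180.0 = 432.7
(Excluded from the current account — financial account: increase in resident deposits held at foreign banks 351.7, foreign purchases of equities on the domestic stock exchange 321.4, domestic pension funds' purchases of foreign equities 403.3; capital account: debt forgiveness received from foreign official creditors 54.4.)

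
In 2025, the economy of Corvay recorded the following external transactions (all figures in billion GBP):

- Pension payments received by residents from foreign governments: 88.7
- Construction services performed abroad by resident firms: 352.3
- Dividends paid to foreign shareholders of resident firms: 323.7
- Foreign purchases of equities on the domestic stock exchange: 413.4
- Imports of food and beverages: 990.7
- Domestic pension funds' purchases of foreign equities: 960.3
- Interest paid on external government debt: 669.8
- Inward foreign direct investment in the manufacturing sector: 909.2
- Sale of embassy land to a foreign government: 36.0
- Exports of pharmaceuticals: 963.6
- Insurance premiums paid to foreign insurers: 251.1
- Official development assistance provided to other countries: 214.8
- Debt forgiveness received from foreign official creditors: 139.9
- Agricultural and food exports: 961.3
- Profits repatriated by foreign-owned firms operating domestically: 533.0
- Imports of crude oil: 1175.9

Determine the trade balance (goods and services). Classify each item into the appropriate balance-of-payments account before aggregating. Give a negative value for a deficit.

Goods: -1175.9 + 961.3 - 990.7 + 963.6 = -241.7
Services: -251.1 + 352.3 = 101.2
Trade balance = -241.7 + 101.2 = -140.5
(Excluded from the trade balance — secondary income: pension payments received by residents from foreign governments 88.7, official development assistance provided to other countries 214.8; primary income: dividends paid to foreign shareholders of resident firms 323.7, interest paid on external government debt 669.8, profits repatriated by foreign-owned firms operating domestically 533.0; financial account: foreign purchases of equities on the domestic stock exchange 413.4, domestic pension funds' purchases of foreign equities 960.3, inward foreign direct investment in the manufacturing sector 909.2; capital account: sale of embassy land to a foreign government 36.0, debt forgiveness received from foreign official creditors 139.9.)

-140.5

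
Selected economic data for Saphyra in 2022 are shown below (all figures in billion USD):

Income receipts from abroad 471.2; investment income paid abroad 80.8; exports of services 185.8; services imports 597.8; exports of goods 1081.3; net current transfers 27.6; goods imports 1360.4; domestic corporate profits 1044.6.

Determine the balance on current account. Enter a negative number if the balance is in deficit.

Goods balance = 1081.3 - 1360.4 = -279.1
Services balance = 185.8 - 597.8 = -412.0
Trade balance (goods + services) = -279.1 + (-412.0) = -691.1
Net primary income = 471.2 - 80.8 = 390.4
Net secondary income = 27.6
Current account = -691.1 + 390.4 + 27.6 = -273.1

-273.1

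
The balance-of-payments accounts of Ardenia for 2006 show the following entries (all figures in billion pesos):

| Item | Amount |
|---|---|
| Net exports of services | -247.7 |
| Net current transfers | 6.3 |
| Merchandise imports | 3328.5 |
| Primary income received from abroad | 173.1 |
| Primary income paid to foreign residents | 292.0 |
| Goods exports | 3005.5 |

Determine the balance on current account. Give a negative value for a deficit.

-683.3

Goods balance = 3005.5 - 3328.5 = -323.0
Services balance = -247.7
Trade balance (goods + services) = -323.0 + (-247.7) = -570.7
Net primary income = 173.1 - 292.0 = -118.9
Net secondary income = 6.3
Current account = -570.7 + (-118.9) + 6.3 = -683.3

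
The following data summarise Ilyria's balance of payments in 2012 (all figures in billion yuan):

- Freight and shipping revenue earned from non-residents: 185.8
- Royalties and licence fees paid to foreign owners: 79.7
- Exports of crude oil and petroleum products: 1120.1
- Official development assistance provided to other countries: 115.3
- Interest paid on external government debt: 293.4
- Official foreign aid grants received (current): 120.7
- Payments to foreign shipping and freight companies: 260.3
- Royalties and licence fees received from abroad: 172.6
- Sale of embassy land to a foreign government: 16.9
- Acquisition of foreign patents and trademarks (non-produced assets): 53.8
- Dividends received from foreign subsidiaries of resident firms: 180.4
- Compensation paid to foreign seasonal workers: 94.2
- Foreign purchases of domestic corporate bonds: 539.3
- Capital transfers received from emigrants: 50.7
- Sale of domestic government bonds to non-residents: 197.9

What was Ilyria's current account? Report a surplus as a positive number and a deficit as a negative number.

Goods: 1120.1
Services: 172.6 - 79.7 - 260.3 + 185.8 = 18.4
Primary income: 180.4 - 94.2 - 293.4 = -207.2
Secondary income: 120.7 - 115.3 = 5.4
Current account = 1120.1 + 18.4 + (-207.2) + 5.4 = 936.7
(Excluded from the current account — capital account: sale of embassy land to a foreign government 16.9, acquisition of foreign patents and trademarks (non-produced assets) 53.8, capital transfers received from emigrants 50.7; financial account: foreign purchases of domestic corporate bonds 539.3, sale of domestic government bonds to non-residents 197.9.)

936.7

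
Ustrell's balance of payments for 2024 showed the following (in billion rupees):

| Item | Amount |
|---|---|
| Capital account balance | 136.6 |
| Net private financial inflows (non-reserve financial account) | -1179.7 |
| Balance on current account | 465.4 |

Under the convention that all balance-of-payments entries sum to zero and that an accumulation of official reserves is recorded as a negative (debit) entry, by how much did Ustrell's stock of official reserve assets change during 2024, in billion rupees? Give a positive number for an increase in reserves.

-577.7

Official reserve transactions balance = -(465.4 + 136.6 + (-1179.7)) = 577.7
An accumulation of reserves is recorded as a debit (negative entry), so the change in the stock of reserves is the negative of that balance.
Change in official reserves = -(577.7) = -577.7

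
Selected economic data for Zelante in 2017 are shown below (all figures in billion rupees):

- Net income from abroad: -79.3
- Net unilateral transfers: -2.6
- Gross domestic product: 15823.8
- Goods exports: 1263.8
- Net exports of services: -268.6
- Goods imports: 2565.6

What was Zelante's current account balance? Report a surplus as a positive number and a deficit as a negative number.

-1652.3

Goods balance = 1263.8 - 2565.6 = -1301.8
Services balance = -268.6
Trade balance (goods + services) = -1301.8 + (-268.6) = -1570.4
Net primary income = -79.3
Net secondary income = -2.6
Current account = -1570.4 + (-79.3) + (-2.6) = -1652.3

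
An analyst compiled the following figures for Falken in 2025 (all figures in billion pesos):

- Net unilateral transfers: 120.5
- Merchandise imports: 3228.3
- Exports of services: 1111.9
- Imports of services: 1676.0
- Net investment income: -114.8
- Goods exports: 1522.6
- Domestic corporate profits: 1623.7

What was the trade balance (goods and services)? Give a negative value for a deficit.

Goods balance = 1522.6 - 3228.3 = -1705.7
Services balance = 1111.9 - 1676.0 = -564.1
Trade balance (goods + services) = -1705.7 + (-564.1) = -2269.8

-2269.8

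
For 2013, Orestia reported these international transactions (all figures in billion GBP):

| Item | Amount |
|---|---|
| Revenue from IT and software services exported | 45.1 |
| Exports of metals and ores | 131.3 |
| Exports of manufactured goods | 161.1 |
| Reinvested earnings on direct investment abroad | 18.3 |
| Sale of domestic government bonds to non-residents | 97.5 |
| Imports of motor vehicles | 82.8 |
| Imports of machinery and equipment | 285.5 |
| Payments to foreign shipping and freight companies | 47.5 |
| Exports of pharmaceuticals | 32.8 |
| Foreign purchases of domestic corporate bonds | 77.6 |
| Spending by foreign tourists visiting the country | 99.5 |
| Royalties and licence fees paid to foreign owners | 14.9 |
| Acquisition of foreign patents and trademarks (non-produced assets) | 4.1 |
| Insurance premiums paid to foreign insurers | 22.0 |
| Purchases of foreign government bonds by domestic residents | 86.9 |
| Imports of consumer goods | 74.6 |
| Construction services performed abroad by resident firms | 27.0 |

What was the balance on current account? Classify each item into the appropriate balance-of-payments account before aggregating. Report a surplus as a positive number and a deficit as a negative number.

Goods: 161.1 + 131.3 - 285.5 - 74.6 + 32.8 - 82.8 = -117.7
Services: 99.5 - 22.0 - 14.9 + 27.0 + 45.1 - 47.5 = 87.2
Primary income: 18.3
Current account = (-117.7) + 87.2 + 18.3 = -12.2
(Excluded from the current account — financial account: sale of domestic government bonds to non-residents 97.5, foreign purchases of domestic corporate bonds 77.6, purchases of foreign government bonds by domestic residents 86.9; capital account: acquisition of foreign patents and trademarks (non-produced assets) 4.1.)

-12.2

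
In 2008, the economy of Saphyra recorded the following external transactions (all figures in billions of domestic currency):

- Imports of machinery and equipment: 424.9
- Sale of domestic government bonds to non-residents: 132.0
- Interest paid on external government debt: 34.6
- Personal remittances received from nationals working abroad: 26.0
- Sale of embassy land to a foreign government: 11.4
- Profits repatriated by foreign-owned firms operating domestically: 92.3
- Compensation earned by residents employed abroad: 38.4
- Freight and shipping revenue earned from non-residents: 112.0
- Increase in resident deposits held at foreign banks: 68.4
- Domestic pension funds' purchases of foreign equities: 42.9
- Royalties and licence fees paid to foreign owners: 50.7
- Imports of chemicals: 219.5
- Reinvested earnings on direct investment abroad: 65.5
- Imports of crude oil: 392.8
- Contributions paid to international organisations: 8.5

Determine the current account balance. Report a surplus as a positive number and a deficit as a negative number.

Goods: -392.8 - 219.5 - 424.9 = -1037.2
Services: -50.7 + 112.0 = 61.3
Primary income: -92.3 + 65.5 + 38.4 - 34.6 = -23.0
Secondary income: 26.0 - 8.5 = 17.5
Current account = (-1037.2) + 61.3 + (-23.0) + 17.5 = -981.4
(Excluded from the current account — financial account: sale of domestic government bonds to non-residents 132.0, increase in resident deposits held at foreign banks 68.4, domestic pension funds' purchases of foreign equities 42.9; capital account: sale of embassy land to a foreign government 11.4.)

-981.4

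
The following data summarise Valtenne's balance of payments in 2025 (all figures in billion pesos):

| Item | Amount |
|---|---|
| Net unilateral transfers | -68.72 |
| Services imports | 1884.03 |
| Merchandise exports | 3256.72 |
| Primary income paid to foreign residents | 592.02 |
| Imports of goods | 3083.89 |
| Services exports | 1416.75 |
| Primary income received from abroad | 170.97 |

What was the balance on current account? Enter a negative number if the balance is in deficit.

-784.22

Goods balance = 3256.72 - 3083.89 = 172.83
Services balance = 1416.75 - 1884.03 = -467.28
Trade balance (goods + services) = 172.83 + (-467.28) = -294.45
Net primary income = 170.97 - 592.02 = -421.05
Net secondary income = -68.72
Current account = -294.45 + (-421.05) + (-68.72) = -784.22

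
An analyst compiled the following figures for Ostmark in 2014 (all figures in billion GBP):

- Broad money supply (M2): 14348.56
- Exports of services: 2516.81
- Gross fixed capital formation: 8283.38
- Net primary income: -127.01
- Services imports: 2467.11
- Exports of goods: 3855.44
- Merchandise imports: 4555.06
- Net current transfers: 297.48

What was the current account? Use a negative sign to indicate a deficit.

Goods balance = 3855.44 - 4555.06 = -699.62
Services balance = 2516.81 - 2467.11 = 49.70
Trade balance (goods + services) = -699.62 + 49.70 = -649.92
Net primary income = -127.01
Net secondary income = 297.48
Current account = -649.92 + (-127.01) + 297.48 = -479.45

-479.45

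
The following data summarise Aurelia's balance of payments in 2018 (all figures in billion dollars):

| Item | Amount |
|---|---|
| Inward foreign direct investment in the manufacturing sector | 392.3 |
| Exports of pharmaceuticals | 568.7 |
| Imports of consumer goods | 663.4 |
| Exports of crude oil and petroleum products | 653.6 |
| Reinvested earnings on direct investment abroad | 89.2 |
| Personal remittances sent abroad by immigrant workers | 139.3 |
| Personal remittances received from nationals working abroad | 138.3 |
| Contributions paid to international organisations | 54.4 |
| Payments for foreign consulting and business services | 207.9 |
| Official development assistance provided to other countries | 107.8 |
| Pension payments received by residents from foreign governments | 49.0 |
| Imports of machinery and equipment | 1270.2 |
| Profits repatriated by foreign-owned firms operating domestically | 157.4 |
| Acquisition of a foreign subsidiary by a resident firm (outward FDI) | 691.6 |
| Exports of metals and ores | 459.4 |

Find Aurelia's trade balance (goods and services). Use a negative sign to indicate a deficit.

-459.8

Goods: 568.7 + 459.4 - 663.4 - 1270.2 + 653.6 = -251.9
Services: -207.9
Trade balance = -251.9 + (-207.9) = -459.8
(Excluded from the trade balance — financial account: inward foreign direct investment in the manufacturing sector 392.3, acquisition of a foreign subsidiary by a resident firm (outward FDI) 691.6; primary income: reinvested earnings on direct investment abroad 89.2, profits repatriated by foreign-owned firms operating domestically 157.4; secondary income: personal remittances sent abroad by immigrant workers 139.3, personal remittances received from nationals working abroad 138.3, contributions paid to international organisations 54.4, official development assistance provided to other countries 107.8, pension payments received by residents from foreign governments 49.0.)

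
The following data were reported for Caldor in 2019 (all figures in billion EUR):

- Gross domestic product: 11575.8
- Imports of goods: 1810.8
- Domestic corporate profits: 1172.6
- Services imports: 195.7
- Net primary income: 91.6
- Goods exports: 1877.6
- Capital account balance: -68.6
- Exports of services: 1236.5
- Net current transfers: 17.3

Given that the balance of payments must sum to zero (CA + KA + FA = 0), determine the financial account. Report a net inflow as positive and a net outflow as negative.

-1147.9

Goods balance = 1877.6 - 1810.8 = 66.8
Services balance = 1236.5 - 195.7 = 1040.8
Trade balance (goods + services) = 66.8 + 1040.8 = 1107.6
Net primary income = 91.6
Net secondary income = 17.3
Current account = 1107.6 + 91.6 + 17.3 = 1216.5
Financial account = -(1216.5 + (-68.6)) = -1147.9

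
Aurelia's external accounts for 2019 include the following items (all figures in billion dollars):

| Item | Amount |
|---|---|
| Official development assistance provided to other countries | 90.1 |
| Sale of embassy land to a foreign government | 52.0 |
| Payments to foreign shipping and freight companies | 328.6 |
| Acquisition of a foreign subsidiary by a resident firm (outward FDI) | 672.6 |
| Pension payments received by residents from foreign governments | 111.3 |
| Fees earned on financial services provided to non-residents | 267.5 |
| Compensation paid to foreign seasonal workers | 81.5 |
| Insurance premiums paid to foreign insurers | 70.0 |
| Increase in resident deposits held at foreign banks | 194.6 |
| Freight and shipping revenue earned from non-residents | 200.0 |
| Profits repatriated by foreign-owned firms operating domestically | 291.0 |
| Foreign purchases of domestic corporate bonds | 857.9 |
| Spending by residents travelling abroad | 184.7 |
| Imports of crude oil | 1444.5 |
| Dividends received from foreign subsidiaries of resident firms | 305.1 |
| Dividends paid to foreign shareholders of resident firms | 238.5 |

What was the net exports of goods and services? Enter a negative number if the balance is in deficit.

Goods: -1444.5
Services: -184.7 + 200.0 - 328.6 + 267.5 - 70.0 = -115.8
Trade balance = -1444.5 + (-115.8) = -1560.3
(Excluded from the trade balance — secondary income: official development assistance provided to other countries 90.1, pension payments received by residents from foreign governments 111.3; capital account: sale of embassy land to a foreign government 52.0; financial account: acquisition of a foreign subsidiary by a resident firm (outward FDI) 672.6, increase in resident deposits held at foreign banks 194.6, foreign purchases of domestic corporate bonds 857.9; primary income: compensation paid to foreign seasonal workers 81.5, profits repatriated by foreign-owned firms operating domestically 291.0, dividends received from foreign subsidiaries of resident firms 305.1, dividends paid to foreign shareholders of resident firms 238.5.)

-1560.3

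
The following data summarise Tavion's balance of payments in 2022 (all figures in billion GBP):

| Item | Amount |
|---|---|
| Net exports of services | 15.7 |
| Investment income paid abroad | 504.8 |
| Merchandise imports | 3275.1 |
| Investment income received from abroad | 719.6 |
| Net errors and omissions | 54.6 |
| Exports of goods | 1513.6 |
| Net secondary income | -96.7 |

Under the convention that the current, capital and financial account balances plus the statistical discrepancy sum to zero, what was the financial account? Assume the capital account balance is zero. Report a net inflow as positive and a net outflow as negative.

Goods balance = 1513.6 - 3275.1 = -1761.5
Services balance = 15.7
Trade balance (goods + services) = -1761.5 + 15.7 = -1745.8
Net primary income = 719.6 - 504.8 = 214.8
Net secondary income = -96.7
Current account = -1745.8 + 214.8 + (-96.7) = -1627.7
Financial account = -(-1627.7 + 54.6) = 1573.1

1573.1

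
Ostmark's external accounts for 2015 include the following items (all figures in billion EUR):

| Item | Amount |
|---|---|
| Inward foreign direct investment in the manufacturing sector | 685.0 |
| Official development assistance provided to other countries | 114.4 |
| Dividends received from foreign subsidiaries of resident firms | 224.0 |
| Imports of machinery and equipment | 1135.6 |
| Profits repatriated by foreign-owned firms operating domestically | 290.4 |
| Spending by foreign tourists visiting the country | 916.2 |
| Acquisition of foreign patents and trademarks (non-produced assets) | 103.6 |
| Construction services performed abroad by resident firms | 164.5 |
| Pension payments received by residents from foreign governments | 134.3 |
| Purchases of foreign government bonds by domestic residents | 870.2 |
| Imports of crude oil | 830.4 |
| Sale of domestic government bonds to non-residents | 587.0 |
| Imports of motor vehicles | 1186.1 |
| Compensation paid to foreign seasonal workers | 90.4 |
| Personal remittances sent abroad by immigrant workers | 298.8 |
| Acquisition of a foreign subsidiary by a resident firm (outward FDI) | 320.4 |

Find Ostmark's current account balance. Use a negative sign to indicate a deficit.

Goods: -1186.1 - 830.4 - 1135.6 = -3152.1
Services: 916.2 + 164.5 = 1080.7
Primary income: -290.4 + 224.0 - 90.4 = -156.8
Secondary income: 134.3 - 298.8 - 114.4 = -278.9
Current account = (-3152.1) + 1080.7 + (-156.8) + (-278.9) = -2507.1
(Excluded from the current account — financial account: inward foreign direct investment in the manufacturing sector 685.0, purchases of foreign government bonds by domestic residents 870.2, sale of domestic government bonds to non-residents 587.0, acquisition of a foreign subsidiary by a resident firm (outward FDI) 320.4; capital account: acquisition of foreign patents and trademarks (non-produced assets) 103.6.)

-2507.1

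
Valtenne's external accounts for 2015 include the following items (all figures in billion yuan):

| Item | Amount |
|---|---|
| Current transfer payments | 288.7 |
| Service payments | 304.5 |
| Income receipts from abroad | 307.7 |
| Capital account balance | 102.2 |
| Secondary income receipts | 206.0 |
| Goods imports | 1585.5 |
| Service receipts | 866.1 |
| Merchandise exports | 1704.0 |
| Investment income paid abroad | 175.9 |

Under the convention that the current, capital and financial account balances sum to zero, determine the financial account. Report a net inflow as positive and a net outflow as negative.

Goods balance = 1704.0 - 1585.5 = 118.5
Services balance = 866.1 - 304.5 = 561.6
Trade balance (goods + services) = 118.5 + 561.6 = 680.1
Net primary income = 307.7 - 175.9 = 131.8
Net secondary income = 206.0 - 288.7 = -82.7
Current account = 680.1 + 131.8 + (-82.7) = 729.2
Financial account = -(729.2 + 102.2) = -831.4

-831.4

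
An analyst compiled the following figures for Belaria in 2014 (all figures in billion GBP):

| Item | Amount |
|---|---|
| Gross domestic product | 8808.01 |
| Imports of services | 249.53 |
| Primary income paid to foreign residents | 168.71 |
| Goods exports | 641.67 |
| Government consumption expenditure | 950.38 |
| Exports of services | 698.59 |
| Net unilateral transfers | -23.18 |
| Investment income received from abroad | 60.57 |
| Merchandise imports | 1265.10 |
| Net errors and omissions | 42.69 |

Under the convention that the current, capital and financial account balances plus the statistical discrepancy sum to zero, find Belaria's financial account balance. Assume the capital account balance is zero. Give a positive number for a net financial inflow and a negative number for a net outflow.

Goods balance = 641.67 - 1265.10 = -623.43
Services balance = 698.59 - 249.53 = 449.06
Trade balance (goods + services) = -623.43 + 449.06 = -174.37
Net primary income = 60.57 - 168.71 = -108.14
Net secondary income = -23.18
Current account = -174.37 + (-108.14) + (-23.18) = -305.69
Financial account = -(-305.69 + 42.69) = 263.00

263.00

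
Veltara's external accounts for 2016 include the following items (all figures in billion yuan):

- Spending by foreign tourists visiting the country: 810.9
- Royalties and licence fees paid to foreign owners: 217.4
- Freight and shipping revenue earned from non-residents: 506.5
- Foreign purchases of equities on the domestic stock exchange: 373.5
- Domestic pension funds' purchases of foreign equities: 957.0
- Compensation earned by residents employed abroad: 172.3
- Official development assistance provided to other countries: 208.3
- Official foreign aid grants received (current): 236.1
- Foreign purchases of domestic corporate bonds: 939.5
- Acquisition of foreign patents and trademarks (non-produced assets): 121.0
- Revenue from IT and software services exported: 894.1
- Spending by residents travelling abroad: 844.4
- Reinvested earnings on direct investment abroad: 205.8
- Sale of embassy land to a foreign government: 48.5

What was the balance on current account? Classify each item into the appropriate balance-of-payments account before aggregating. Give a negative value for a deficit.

Services: -217.4 - 844.4 + 810.9 + 894.1 + 506.5 = 1149.7
Primary income: 205.8 + 172.3 = 378.1
Secondary income: -208.3 + 236.1 = 27.8
Current account = 1149.7 + 378.1 + 27.8 = 1555.6
(Excluded from the current account — financial account: foreign purchases of equities on the domestic stock exchange 373.5, domestic pension funds' purchases of foreign equities 957.0, foreign purchases of domestic corporate bonds 939.5; capital account: acquisition of foreign patents and trademarks (non-produced assets) 121.0, sale of embassy land to a foreign government 48.5.)

1555.6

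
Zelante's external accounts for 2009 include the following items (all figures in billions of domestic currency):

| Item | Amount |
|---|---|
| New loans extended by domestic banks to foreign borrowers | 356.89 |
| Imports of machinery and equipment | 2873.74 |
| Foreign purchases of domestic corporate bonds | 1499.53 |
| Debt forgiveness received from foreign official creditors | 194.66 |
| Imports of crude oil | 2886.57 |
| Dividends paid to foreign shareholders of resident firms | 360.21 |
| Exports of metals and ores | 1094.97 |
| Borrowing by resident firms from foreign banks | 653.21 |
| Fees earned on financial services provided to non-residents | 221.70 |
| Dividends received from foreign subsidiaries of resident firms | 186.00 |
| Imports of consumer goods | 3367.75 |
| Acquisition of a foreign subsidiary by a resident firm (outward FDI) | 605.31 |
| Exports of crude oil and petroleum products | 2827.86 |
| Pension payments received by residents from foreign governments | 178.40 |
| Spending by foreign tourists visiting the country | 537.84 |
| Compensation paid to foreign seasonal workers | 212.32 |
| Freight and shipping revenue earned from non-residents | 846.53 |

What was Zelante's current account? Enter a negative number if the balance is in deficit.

Goods: 1094.97 + 2827.86 - 2873.74 - 2886.57 - 3367.75 = -5205.23
Services: 537.84 + 846.53 + 221.70 = 1606.07
Primary income: 186.00 - 360.21 - 212.32 = -386.53
Secondary income: 178.40
Current account = (-5205.23) + 1606.07 + (-386.53) + 178.40 = -3807.29
(Excluded from the current account — financial account: new loans extended by domestic banks to foreign borrowers 356.89, foreign purchases of domestic corporate bonds 1499.53, borrowing by resident firms from foreign banks 653.21, acquisition of a foreign subsidiary by a resident firm (outward FDI) 605.31; capital account: debt forgiveness received from foreign official creditors 194.66.)

-3807.29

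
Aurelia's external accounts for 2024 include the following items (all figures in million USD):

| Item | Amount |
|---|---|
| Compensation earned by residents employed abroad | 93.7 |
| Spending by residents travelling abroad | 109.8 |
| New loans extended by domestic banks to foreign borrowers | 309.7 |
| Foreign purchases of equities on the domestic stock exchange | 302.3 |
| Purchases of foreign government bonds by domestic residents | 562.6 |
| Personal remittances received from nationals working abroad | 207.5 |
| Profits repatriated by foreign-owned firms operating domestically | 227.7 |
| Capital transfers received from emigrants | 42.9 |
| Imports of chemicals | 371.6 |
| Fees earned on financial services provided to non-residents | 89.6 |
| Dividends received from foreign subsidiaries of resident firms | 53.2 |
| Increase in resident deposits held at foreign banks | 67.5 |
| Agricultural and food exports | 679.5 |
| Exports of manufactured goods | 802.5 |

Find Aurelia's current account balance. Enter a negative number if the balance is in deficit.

Goods: -371.6 + 679.5 + 802.5 = 1110.4
Services: 89.6 - 109.8 = -20.2
Primary income: 53.2 + 93.7 - 227.7 = -80.8
Secondary income: 207.5
Current account = 1110.4 + (-20.2) + (-80.8) + 207.5 = 1216.9
(Excluded from the current account — financial account: new loans extended by domestic banks to foreign borrowers 309.7, foreign purchases of equities on the domestic stock exchange 302.3, purchases of foreign government bonds by domestic residents 562.6, increase in resident deposits held at foreign banks 67.5; capital account: capital transfers received from emigrants 42.9.)

1216.9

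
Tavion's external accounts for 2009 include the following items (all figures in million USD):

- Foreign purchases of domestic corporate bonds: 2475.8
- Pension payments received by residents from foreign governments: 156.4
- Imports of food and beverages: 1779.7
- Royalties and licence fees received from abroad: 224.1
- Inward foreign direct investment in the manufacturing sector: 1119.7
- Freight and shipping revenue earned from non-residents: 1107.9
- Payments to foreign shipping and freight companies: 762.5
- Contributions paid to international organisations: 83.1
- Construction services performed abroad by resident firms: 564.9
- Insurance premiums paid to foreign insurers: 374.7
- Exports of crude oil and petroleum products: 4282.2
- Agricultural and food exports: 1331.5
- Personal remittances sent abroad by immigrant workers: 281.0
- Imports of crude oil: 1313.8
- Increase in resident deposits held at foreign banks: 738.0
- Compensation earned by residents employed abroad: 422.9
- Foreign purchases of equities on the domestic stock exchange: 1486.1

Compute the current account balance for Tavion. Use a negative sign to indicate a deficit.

Goods: 1331.5 + 4282.2 - 1779.7 - 1313.8 = 2520.2
Services: -374.7 - 762.5 + 224.1 + 1107.9 + 564.9 = 759.7
Primary income: 422.9
Secondary income: 156.4 - 83.1 - 281.0 = -207.7
Current account = 2520.2 + 759.7 + 422.9 + (-207.7) = 3495.1
(Excluded from the current account — financial account: foreign purchases of domestic corporate bonds 2475.8, inward foreign direct investment in the manufacturing sector 1119.7, increase in resident deposits held at foreign banks 738.0, foreign purchases of equities on the domestic stock exchange 1486.1.)

3495.1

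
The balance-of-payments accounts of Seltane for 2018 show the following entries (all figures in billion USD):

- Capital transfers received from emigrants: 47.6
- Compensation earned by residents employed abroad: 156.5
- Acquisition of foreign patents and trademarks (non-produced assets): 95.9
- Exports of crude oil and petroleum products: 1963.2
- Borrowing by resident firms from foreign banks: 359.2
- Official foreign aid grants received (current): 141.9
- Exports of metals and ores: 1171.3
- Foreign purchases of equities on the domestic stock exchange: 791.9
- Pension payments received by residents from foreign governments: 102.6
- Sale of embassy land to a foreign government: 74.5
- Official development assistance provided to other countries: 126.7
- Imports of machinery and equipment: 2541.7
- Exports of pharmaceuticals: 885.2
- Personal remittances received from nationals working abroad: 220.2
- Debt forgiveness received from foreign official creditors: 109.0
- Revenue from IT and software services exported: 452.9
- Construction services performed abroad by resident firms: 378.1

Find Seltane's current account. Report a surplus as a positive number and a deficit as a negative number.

Goods: 1171.3 + 885.2 + 1963.2 - 2541.7 = 1478.0
Services: 452.9 + 378.1 = 831.0
Primary income: 156.5
Secondary income: 141.9 - 126.7 + 220.2 + 102.6 = 338.0
Current account = 1478.0 + 831.0 + 156.5 + 338.0 = 2803.5
(Excluded from the current account — capital account: capital transfers received from emigrants 47.6, acquisition of foreign patents and trademarks (non-produced assets) 95.9, sale of embassy land to a foreign government 74.5, debt forgiveness received from foreign official creditors 109.0; financial account: borrowing by resident firms from foreign banks 359.2, foreign purchases of equities on the domestic stock exchange 791.9.)

2803.5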